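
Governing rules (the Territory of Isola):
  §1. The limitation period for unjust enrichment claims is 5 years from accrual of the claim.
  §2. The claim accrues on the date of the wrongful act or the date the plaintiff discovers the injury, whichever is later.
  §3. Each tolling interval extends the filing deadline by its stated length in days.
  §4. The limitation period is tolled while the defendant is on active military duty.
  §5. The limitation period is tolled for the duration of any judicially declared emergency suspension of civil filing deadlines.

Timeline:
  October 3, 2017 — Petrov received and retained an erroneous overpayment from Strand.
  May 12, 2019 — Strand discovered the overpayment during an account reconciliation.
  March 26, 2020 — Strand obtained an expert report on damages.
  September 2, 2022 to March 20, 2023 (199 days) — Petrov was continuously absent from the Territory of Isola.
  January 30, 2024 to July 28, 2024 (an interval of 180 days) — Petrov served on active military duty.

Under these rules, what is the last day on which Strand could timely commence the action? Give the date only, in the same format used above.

Because discovery on May 12, 2019 post-dates the October 3, 2017 act, accrual under the later-of rule falls on May 12, 2019.
Adding the 5 years base period to May 12, 2019 gives a deadline of May 12, 2024, before any tolling.
Because the defendant's active military service ran from January 30, 2024 to July 28, 2024, the deadline is extended by 180 days to November 8, 2024.
No stated provision tolls the period for the defendant's absence, so the interval from September 2, 2022 to March 20, 2023 has no effect on the deadline.
Nothing else in the chronology tolls or restarts the period.

November 8, 2024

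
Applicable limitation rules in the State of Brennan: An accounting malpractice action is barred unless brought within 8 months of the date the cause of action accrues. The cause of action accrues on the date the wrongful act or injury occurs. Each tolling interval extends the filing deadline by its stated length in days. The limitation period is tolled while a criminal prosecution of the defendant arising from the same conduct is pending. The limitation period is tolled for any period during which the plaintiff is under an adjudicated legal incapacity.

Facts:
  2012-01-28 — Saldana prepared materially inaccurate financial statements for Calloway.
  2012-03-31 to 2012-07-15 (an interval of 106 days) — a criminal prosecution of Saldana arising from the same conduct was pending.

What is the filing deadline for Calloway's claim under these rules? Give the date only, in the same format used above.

The claim accrued on 2012-01-28, when the wrongful act occurred.
8 months from 2012-01-28 is 2012-09-28.
Because the pending criminal prosecution ran from 2012-03-31 to 2012-07-15, the deadline is extended by 106 days to 2013-01-12.

2013-01-12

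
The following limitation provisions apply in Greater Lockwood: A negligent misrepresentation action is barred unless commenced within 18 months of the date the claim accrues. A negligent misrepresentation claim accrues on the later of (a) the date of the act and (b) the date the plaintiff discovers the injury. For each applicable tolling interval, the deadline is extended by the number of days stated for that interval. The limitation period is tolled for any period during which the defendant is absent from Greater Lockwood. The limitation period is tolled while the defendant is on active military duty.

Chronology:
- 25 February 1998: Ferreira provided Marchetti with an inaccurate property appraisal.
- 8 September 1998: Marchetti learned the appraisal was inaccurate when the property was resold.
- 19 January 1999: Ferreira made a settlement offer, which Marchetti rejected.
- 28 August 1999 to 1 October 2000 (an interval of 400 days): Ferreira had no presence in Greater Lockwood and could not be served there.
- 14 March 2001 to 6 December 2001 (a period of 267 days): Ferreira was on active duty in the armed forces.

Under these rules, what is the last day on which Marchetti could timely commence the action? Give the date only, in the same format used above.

4 January 2002

Taking the later of the act (25 February 1998) and discovery (8 September 1998), the claim accrued on 8 September 1998.
18 months from 8 September 1998 is 8 March 2000.
The defendant's absence from the jurisdiction from 28 August 1999 to 1 October 2000 tolled the period for 400 days, extending the deadline to 12 April 2001.
The defendant's active military service from 14 March 2001 to 6 December 2001 tolled the period for 267 days, extending the deadline to 4 January 2002.
Nothing else in the chronology tolls or restarts the period.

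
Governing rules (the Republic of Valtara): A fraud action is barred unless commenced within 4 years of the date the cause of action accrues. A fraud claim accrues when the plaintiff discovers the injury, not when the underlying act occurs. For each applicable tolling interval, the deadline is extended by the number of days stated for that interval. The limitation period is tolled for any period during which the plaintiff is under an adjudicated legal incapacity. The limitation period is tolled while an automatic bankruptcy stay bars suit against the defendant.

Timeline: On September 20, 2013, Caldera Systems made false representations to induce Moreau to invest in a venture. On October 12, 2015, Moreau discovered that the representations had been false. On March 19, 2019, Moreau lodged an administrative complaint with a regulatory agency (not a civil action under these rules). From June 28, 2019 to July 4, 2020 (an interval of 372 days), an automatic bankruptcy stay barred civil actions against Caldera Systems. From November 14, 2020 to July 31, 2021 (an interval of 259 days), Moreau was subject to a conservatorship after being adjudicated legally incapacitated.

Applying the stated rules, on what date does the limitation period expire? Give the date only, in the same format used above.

October 18, 2020

The claim did not accrue until Moreau discovered the injury on October 12, 2015; the September 20, 2013 act date does not start the clock under the stated rule.
4 years from October 12, 2015 is October 12, 2019.
Because the automatic bankruptcy stay ran from June 28, 2019 to July 4, 2020, the deadline is extended by 372 days to October 18, 2020.
The plaintiff's legal incapacity from November 14, 2020 to July 31, 2021 began after the period had already run on October 18, 2020, so it has no tolling effect.
None of the other events listed affects the running of the period under the stated rules.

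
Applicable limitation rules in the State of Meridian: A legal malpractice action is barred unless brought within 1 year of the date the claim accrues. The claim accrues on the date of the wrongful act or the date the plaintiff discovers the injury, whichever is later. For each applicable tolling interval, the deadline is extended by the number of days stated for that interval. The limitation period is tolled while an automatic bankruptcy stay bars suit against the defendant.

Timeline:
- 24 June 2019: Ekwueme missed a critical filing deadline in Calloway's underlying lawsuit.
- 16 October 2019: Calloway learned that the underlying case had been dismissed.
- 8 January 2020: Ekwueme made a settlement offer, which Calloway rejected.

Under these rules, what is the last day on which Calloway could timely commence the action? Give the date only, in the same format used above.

Taking the later of the act (24 June 2019) and discovery (16 October 2019), the claim accrued on 16 October 2019.
Adding the 1 year base period to 16 October 2019 gives a deadline of 16 October 2020, before any tolling.
The other events in the timeline have no effect on the limitation period under the stated rules.

16 October 2020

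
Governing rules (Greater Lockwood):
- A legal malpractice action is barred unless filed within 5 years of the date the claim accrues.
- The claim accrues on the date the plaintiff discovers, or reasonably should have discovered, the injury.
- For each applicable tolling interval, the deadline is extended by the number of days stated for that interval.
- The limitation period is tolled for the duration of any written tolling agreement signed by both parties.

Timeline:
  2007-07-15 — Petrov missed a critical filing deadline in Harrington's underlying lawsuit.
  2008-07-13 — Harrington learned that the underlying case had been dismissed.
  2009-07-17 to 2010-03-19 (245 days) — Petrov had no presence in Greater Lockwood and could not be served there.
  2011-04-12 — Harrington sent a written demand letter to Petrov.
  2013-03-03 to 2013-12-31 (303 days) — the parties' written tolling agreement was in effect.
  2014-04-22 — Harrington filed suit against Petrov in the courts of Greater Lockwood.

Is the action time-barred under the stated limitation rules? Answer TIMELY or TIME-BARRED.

The claim did not accrue until Harrington discovered the injury on 2008-07-13; the 2007-07-15 act date does not start the clock under the stated rule.
Adding the 5 years base period to 2008-07-13 gives a deadline of 2013-07-13, before any tolling.
Because the written tolling agreement ran from 2013-03-03 to 2013-12-31, the deadline is extended by 303 days to 2014-05-12.
No stated provision tolls the period for the defendant's absence, so the interval from 2009-07-17 to 2010-03-19 has no effect on the deadline.
Nothing else in the chronology tolls or restarts the period.
Filing on 2014-04-22 beat the 2014-05-12 deadline — the action is timely.

TIMELY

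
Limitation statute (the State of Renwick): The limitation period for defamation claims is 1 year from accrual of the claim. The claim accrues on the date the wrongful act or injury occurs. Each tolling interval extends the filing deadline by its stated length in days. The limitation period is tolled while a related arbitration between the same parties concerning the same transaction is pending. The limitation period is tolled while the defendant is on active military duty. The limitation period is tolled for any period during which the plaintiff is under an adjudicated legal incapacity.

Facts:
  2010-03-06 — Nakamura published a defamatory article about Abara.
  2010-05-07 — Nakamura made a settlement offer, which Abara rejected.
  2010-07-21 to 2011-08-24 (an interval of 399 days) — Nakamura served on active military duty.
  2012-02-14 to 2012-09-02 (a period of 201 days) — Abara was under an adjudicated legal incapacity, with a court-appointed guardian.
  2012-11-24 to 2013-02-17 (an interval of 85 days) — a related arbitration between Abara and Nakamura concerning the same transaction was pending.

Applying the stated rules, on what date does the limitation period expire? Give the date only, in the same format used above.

2012-10-26

The claim accrued on 2010-03-06, when the wrongful act occurred.
1 year from 2010-03-06 is 2011-03-06.
The period was tolled for 399 days by the defendant's active military service (2010-07-21 to 2011-08-24), pushing the deadline to 2012-04-08.
Because the plaintiff's legal incapacity ran from 2012-02-14 to 2012-09-02, the deadline is extended by 201 days to 2012-10-26.
By the time the pending related arbitration began on 2012-11-24, the limitation period had already expired on 2012-10-26; that interval cannot revive it.
None of the other events listed affects the running of the period under the stated rules.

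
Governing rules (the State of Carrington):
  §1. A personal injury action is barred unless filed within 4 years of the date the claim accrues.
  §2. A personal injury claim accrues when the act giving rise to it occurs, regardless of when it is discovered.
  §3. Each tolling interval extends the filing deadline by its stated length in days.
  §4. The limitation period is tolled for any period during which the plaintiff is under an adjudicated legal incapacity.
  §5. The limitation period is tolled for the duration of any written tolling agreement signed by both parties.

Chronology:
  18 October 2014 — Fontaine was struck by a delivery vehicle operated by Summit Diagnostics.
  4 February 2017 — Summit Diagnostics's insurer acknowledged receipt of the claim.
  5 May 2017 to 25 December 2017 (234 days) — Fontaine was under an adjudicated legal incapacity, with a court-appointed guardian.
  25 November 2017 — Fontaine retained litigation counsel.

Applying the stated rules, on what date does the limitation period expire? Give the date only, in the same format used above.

The limitation period began to run on 18 October 2014.
Adding the 4 years base period to 18 October 2014 gives a deadline of 18 October 2018, before any tolling.
The plaintiff's legal incapacity from 5 May 2017 to 25 December 2017 tolled the period for 234 days, extending the deadline to 9 June 2019.
The other events in the timeline have no effect on the limitation period under the stated rules.

9 June 2019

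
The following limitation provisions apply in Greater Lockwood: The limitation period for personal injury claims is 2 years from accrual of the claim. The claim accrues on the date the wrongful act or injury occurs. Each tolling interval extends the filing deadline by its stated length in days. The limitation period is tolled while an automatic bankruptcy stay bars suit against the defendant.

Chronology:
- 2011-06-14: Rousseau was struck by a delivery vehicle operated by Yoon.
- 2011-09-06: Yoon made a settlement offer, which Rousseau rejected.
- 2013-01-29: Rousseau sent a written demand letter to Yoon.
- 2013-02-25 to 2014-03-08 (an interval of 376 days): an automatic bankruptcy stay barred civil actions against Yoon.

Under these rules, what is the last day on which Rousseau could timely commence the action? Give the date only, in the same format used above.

The claim accrued on 2011-06-14, when the wrongful act occurred.
2 years from 2011-06-14 is 2013-06-14.
The automatic bankruptcy stay from 2013-02-25 to 2014-03-08 tolled the period for 376 days, extending the deadline to 2014-06-25.
None of the other events listed affects the running of the period under the stated rules.

2014-06-25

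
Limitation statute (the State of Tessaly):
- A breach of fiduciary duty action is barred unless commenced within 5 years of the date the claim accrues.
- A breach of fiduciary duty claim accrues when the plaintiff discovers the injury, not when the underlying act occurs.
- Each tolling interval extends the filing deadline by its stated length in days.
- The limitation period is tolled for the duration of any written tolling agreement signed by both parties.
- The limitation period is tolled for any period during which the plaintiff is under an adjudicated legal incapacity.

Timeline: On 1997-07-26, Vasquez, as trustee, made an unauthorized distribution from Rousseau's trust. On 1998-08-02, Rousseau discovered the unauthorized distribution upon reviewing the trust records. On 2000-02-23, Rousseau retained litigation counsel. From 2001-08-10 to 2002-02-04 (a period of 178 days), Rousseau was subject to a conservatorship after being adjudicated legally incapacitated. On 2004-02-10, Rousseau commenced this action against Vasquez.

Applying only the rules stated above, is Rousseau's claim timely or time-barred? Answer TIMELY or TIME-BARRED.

The claim did not accrue until Rousseau discovered the injury on 1998-08-02; the 1997-07-26 act date does not start the clock under the stated rule.
The untolled deadline — 5 years after 1998-08-02 — is 2003-08-02.
The period was tolled for 178 days by the plaintiff's legal incapacity (2001-08-10 to 2002-02-04), pushing the deadline to 2004-01-27.
None of the other events listed affects the running of the period under the stated rules.
Filing on 2004-02-10 missed the 2004-01-27 deadline — the action is time-barred.

TIME-BARRED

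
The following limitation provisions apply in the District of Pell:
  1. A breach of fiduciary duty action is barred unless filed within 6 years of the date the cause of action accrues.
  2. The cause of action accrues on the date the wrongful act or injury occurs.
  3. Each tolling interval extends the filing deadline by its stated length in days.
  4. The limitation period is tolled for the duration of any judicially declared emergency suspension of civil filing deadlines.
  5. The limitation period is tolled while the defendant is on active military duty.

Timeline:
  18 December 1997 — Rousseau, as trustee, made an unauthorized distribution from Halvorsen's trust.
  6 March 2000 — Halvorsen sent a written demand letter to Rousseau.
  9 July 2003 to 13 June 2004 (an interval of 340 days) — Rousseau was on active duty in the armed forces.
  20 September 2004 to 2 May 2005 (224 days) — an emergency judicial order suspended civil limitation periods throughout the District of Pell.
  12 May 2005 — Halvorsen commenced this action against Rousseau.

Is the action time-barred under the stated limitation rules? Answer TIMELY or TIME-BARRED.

The cause of action accrued on 18 December 1997, the date of the act.
Adding the 6 years base period to 18 December 1997 gives a deadline of 18 December 2003, before any tolling.
The defendant's active military service from 9 July 2003 to 13 June 2004 tolled the period for 340 days, extending the deadline to 22 November 2004.
The emergency suspension of filing deadlines from 20 September 2004 to 2 May 2005 tolled the period for 224 days, extending the deadline to 4 July 2005.
None of the other events listed affects the running of the period under the stated rules.
Halvorsen filed on 12 May 2005, before the 4 July 2005 deadline, so the action is timely.

TIMELY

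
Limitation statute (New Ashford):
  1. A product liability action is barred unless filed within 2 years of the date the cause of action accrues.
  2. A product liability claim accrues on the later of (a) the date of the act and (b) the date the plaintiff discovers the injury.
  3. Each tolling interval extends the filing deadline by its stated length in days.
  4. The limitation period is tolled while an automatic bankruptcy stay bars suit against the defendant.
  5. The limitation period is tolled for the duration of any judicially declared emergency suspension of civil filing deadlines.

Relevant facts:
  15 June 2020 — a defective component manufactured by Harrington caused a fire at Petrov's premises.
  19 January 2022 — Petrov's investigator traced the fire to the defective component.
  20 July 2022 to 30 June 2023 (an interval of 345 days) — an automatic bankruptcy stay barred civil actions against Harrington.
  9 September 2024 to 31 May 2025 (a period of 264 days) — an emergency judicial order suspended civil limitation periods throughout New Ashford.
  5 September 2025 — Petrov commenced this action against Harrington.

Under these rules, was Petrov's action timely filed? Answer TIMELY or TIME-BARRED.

Because discovery on 19 January 2022 post-dates the 15 June 2020 act, accrual under the later-of rule falls on 19 January 2022.
Adding the 2 years base period to 19 January 2022 gives a deadline of 19 January 2024, before any tolling.
Because the automatic bankruptcy stay ran from 20 July 2022 to 30 June 2023, the deadline is extended by 345 days to 29 December 2024.
Because the emergency suspension of filing deadlines ran from 9 September 2024 to 31 May 2025, the deadline is extended by 264 days to 19 September 2025.
Petrov filed on 5 September 2025, before the 19 September 2025 deadline, so the action is timely.

TIMELY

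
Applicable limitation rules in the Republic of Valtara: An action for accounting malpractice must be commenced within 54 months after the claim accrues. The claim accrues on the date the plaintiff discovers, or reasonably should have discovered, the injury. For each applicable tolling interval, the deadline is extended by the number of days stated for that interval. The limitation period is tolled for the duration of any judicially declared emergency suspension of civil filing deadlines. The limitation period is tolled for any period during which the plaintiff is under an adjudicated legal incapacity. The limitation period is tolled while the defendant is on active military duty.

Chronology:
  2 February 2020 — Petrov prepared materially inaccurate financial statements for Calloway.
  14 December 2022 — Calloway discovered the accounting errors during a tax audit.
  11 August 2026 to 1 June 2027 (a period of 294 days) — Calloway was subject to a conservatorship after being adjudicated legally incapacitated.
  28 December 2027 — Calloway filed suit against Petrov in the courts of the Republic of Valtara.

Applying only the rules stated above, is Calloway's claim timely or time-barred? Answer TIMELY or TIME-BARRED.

TIMELY

Under the discovery rule, the claim accrued on 14 December 2022, when Calloway discovered the injury — not on the 2 February 2020 date of the underlying act.
The untolled deadline — 54 months after 14 December 2022 — is 14 June 2027.
Because the plaintiff's legal incapacity ran from 11 August 2026 to 1 June 2027, the deadline is extended by 294 days to 3 April 2028.
Filing on 28 December 2027 beat the 3 April 2028 deadline — the action is timely.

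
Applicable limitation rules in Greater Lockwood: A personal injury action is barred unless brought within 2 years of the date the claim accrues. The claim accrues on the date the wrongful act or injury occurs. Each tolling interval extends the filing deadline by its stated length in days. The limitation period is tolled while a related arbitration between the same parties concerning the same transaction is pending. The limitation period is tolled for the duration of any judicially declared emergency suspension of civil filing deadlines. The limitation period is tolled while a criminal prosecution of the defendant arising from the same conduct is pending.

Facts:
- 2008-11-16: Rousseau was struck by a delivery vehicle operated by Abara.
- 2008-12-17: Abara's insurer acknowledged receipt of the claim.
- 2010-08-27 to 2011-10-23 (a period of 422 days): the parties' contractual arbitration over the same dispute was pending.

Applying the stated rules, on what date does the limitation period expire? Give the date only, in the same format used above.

The limitation period began to run on 2008-11-16.
Adding the 2 years base period to 2008-11-16 gives a deadline of 2010-11-16, before any tolling.
Because the pending related arbitration ran from 2010-08-27 to 2011-10-23, the deadline is extended by 422 days to 2012-01-12.
The other events in the timeline have no effect on the limitation period under the stated rules.

2012-01-12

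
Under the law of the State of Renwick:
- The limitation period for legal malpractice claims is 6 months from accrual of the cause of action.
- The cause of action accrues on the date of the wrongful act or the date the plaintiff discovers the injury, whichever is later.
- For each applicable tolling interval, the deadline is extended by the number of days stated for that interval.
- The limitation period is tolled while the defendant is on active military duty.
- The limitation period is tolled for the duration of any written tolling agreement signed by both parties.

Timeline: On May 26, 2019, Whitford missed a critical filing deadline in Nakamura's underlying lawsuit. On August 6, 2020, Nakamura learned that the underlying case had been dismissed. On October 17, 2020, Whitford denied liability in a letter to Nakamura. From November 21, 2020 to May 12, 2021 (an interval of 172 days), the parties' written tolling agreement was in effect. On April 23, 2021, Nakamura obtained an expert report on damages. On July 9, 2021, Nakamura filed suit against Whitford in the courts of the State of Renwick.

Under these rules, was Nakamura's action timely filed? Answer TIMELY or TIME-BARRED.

Taking the later of the act (May 26, 2019) and discovery (August 6, 2020), the claim accrued on August 6, 2020.
Adding the 6 months base period to August 6, 2020 gives a deadline of February 6, 2021, before any tolling.
The written tolling agreement from November 21, 2020 to May 12, 2021 tolled the period for 172 days, extending the deadline to July 28, 2021.
None of the other events listed affects the running of the period under the stated rules.
Filing on July 9, 2021 beat the July 28, 2021 deadline — the action is timely.

TIMELY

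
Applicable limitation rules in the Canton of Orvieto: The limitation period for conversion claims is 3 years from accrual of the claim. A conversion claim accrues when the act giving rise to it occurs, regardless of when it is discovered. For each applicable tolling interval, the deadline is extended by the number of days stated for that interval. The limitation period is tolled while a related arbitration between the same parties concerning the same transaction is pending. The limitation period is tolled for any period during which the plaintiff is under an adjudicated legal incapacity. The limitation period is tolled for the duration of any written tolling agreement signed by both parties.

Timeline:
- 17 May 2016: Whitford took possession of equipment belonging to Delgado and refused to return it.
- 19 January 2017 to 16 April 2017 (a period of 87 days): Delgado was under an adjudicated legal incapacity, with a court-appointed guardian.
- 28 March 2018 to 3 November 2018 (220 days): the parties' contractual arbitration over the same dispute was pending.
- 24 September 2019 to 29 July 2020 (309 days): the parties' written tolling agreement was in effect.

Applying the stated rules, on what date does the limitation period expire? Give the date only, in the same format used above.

22 January 2021

The claim accrued on 17 May 2016, when the wrongful act occurred.
The untolled deadline — 3 years after 17 May 2016 — is 17 May 2019.
Because the plaintiff's legal incapacity ran from 19 January 2017 to 16 April 2017, the deadline is extended by 87 days to 12 August 2019.
The pending related arbitration from 28 March 2018 to 3 November 2018 tolled the period for 220 days, extending the deadline to 19 March 2020.
The written tolling agreement from 24 September 2019 to 29 July 2020 tolled the period for 309 days, extending the deadline to 22 January 2021.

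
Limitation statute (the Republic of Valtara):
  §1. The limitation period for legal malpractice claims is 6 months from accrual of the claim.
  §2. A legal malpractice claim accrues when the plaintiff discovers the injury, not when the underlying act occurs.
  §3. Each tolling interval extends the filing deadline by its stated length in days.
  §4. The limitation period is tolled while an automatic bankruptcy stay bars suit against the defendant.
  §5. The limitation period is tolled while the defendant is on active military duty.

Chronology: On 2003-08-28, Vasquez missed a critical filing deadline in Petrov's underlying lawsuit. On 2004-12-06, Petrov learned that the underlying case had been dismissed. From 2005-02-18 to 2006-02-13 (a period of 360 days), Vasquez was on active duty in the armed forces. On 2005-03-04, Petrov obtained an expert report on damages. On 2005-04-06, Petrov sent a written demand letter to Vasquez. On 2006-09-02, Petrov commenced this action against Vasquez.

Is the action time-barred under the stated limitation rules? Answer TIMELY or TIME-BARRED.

The claim did not accrue until Petrov discovered the injury on 2004-12-06; the 2003-08-28 act date does not start the clock under the stated rule.
6 months from 2004-12-06 is 2005-06-06.
The period was tolled for 360 days by the defendant's active military service (2005-02-18 to 2006-02-13), pushing the deadline to 2006-06-01.
The other events in the timeline have no effect on the limitation period under the stated rules.
The 2006-09-02 filing falls after the 2006-06-01 deadline; the claim is time-barred.

TIME-BARRED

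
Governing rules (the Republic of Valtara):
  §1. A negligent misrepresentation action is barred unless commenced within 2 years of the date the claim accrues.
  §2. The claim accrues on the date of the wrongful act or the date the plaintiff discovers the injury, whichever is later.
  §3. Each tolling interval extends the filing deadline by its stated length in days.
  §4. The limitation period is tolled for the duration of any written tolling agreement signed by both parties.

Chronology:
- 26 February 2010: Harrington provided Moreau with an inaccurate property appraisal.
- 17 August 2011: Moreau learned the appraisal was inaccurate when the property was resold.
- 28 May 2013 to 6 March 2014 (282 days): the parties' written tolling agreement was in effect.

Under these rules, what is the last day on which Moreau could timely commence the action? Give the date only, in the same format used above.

Because discovery on 17 August 2011 post-dates the 26 February 2010 act, accrual under the later-of rule falls on 17 August 2011.
The untolled deadline — 2 years after 17 August 2011 — is 17 August 2013.
Because the written tolling agreement ran from 28 May 2013 to 6 March 2014, the deadline is extended by 282 days to 26 May 2014.

26 May 2014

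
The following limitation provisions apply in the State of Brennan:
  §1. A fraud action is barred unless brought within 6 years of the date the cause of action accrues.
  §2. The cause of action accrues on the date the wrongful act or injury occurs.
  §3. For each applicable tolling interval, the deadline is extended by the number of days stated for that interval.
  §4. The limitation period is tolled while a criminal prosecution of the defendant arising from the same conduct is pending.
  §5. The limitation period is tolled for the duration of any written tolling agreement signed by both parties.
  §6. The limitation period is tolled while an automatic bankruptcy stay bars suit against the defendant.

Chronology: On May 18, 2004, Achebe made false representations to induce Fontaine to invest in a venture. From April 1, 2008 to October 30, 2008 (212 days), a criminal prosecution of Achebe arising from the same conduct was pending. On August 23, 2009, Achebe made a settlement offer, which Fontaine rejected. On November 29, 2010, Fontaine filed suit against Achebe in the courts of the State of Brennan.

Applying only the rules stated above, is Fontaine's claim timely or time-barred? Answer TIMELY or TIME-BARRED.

TIMELY

The limitation period began to run on May 18, 2004.
Adding the 6 years base period to May 18, 2004 gives a deadline of May 18, 2010, before any tolling.
Because the pending criminal prosecution ran from April 1, 2008 to October 30, 2008, the deadline is extended by 212 days to December 16, 2010.
None of the other events listed affects the running of the period under the stated rules.
The November 29, 2010 filing precedes the December 16, 2010 deadline; the claim is timely.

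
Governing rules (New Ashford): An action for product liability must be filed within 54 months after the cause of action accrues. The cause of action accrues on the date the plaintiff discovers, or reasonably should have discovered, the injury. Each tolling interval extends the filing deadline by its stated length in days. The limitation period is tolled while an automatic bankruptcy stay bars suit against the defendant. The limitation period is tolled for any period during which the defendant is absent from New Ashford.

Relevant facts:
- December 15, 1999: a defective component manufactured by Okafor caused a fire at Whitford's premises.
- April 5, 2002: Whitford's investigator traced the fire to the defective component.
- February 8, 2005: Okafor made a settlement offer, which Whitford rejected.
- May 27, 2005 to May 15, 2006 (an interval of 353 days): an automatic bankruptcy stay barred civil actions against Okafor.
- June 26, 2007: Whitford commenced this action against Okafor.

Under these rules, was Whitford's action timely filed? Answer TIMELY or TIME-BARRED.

Accrual is tied to discovery, so the period began on April 5, 2002 rather than on December 15, 1999 when the act occurred.
Adding the 54 months base period to April 5, 2002 gives a deadline of October 5, 2006, before any tolling.
Because the automatic bankruptcy stay ran from May 27, 2005 to May 15, 2006, the deadline is extended by 353 days to September 23, 2007.
Nothing else in the chronology tolls or restarts the period.
Filing on June 26, 2007 beat the September 23, 2007 deadline — the action is timely.

TIMELY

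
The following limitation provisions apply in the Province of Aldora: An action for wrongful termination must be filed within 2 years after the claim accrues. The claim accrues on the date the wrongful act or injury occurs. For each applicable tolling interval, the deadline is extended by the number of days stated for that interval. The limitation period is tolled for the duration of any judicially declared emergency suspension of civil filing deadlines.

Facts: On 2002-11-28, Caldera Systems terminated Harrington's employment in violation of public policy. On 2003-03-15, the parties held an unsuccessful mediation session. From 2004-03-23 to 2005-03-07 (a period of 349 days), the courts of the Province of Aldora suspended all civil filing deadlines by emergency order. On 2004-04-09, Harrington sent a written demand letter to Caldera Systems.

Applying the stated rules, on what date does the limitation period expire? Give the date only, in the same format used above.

The claim accrued on 2002-11-28, when the wrongful act occurred.
Adding the 2 years base period to 2002-11-28 gives a deadline of 2004-11-28, before any tolling.
Because the emergency suspension of filing deadlines ran from 2004-03-23 to 2005-03-07, the deadline is extended by 349 days to 2005-11-12.
None of the other events listed affects the running of the period under the stated rules.

2005-11-12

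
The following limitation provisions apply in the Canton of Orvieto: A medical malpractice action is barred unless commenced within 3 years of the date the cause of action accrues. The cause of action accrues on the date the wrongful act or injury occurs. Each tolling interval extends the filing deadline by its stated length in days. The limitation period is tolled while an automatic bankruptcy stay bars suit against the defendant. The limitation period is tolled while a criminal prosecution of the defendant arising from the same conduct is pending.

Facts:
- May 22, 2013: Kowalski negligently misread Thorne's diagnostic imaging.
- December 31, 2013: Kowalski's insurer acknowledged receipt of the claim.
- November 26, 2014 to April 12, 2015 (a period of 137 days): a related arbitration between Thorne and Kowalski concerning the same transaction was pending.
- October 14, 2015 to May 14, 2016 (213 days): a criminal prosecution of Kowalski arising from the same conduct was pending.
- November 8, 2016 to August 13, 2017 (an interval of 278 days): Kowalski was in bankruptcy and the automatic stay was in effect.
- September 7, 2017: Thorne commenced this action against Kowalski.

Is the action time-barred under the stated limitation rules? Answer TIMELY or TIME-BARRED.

The claim accrued on May 22, 2013, when the wrongful act occurred.
The untolled deadline — 3 years after May 22, 2013 — is May 22, 2016.
Because the pending criminal prosecution ran from October 14, 2015 to May 14, 2016, the deadline is extended by 213 days to December 21, 2016.
The period was tolled for 278 days by the automatic bankruptcy stay (November 8, 2016 to August 13, 2017), pushing the deadline to September 25, 2017.
No stated provision tolls the period for a pending arbitration, so the interval from November 26, 2014 to April 12, 2015 has no effect on the deadline.
Nothing else in the chronology tolls or restarts the period.
Thorne filed on September 7, 2017, before the September 25, 2017 deadline, so the action is timely.

TIMELY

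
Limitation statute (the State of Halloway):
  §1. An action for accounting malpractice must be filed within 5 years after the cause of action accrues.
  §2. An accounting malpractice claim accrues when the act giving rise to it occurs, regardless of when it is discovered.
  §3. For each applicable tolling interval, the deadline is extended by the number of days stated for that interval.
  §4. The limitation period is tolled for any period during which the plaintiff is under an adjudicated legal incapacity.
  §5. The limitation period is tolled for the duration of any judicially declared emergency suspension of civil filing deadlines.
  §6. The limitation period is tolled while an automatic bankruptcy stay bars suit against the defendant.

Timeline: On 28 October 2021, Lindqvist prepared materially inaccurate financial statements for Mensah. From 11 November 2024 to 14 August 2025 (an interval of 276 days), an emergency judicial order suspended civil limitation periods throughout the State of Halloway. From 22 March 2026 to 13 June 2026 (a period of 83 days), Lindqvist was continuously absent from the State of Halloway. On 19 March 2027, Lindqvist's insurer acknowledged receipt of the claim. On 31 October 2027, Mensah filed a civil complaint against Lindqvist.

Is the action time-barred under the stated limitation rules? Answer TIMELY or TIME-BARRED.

TIME-BARRED

The limitation period began to run on 28 October 2021.
Adding the 5 years base period to 28 October 2021 gives a deadline of 28 October 2026, before any tolling.
Because the emergency suspension of filing deadlines ran from 11 November 2024 to 14 August 2025, the deadline is extended by 276 days to 31 July 2027.
The defendant's absence from the jurisdiction from 22 March 2026 to 13 June 2026 does not toll the period, because no stated rule makes the defendant's absence a tolling event.
Nothing else in the chronology tolls or restarts the period.
Filing on 31 October 2027 missed the 31 July 2027 deadline — the action is time-barred.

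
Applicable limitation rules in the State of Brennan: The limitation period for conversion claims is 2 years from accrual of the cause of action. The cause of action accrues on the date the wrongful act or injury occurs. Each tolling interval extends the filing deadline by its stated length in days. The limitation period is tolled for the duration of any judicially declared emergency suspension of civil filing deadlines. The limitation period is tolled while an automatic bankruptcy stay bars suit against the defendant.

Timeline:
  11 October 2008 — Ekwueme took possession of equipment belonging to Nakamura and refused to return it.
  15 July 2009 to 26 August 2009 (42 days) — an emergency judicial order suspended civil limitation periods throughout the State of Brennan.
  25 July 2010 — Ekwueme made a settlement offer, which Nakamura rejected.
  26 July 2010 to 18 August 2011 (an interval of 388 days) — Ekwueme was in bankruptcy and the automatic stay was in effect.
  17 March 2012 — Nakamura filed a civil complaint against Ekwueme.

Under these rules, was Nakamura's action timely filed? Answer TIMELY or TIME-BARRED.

The limitation period began to run on 11 October 2008.
Adding the 2 years base period to 11 October 2008 gives a deadline of 11 October 2010, before any tolling.
The period was tolled for 42 days by the emergency suspension of filing deadlines (15 July 2009 to 26 August 2009), pushing the deadline to 22 November 2010.
Because the automatic bankruptcy stay ran from 26 July 2010 to 18 August 2011, the deadline is extended by 388 days to 15 December 2011.
The other events in the timeline have no effect on the limitation period under the stated rules.
Filing on 17 March 2012 missed the 15 December 2011 deadline — the action is time-barred.

TIME-BARRED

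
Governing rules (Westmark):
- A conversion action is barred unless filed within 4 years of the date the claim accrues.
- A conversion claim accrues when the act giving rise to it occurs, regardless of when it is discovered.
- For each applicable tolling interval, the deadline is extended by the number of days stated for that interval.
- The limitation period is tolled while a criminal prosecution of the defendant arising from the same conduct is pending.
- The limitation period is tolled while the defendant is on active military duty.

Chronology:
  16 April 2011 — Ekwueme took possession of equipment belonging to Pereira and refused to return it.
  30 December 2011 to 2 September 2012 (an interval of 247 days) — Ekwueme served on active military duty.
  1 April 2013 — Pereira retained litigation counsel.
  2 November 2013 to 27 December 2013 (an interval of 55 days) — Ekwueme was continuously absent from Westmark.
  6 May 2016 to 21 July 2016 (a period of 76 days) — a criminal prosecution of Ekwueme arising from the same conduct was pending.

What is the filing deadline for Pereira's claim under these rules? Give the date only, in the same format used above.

19 December 2015

The claim accrued on 16 April 2011, when the wrongful act occurred.
4 years from 16 April 2011 is 16 April 2015.
The defendant's active military service from 30 December 2011 to 2 September 2012 tolled the period for 247 days, extending the deadline to 19 December 2015.
By the time the pending criminal prosecution began on 6 May 2016, the limitation period had already expired on 19 December 2015; that interval cannot revive it.
The defendant's absence from the jurisdiction from 2 November 2013 to 27 December 2013 does not toll the period, because no stated rule makes the defendant's absence a tolling event.
None of the other events listed affects the running of the period under the stated rules.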